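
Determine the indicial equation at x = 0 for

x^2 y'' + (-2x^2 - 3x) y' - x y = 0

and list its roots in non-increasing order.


Divide by x^2 to reach normal form y'' + P_1(x) y' + P_2(x) y = 0 with P_1(x) = -2 - 3/x and P_2(x) = -1/x.
x = 0 is a singular point because the y'-coefficient -2 - 3/x has a pole at x = 0 and the y-coefficient -1/x has a pole at x = 0.
It is a regular singular point because x P_1(x) = p(x) = -2x - 3 and x^2 P_2(x) = q(x) = -x are polynomials, hence analytic at x = 0.
p(0) = -3,  q(0) = 0.
Indicial equation: r(r-1) + p(0) r + q(0) = 0, i.e. r^2 + (p(0) - 1) r + q(0) = 0, i.e. r^2 - 4 r = 0.
Discriminant: (-4)^2 - 4(0) = 16, so r = (4 ± 4)/2.
Solving: r_1 = 4, r_2 = 0.

indicial: r^2 - 4 r = 0; roots r_1 = 4, r_2 = 0


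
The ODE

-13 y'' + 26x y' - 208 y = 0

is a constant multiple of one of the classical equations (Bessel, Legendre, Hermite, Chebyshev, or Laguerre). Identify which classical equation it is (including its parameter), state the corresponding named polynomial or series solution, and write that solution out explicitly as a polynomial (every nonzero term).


All three coefficients share the factor -13; dividing through by -13 gives  y'' - 2x y' + 16 y = 0.
This matches the Hermite equation y'' - 2x y' + 2n y = 0 with 2n = 16, so n = 8; the polynomial solution is H_8(x).
With y = sum_k a_k x^k, matching x^k gives (k+2)(k+1) a_{k+2} = 2(k - n) a_k = 2(k - 8) a_k. The right side vanishes at k = 8, so the series with the parity of 8 terminates at degree 8.
Standard normalization: leading coefficient of H_n is 2^n, so a_8 = 2^8 = 256. Work downward with a_k = (k+1)(k+2) a_{k+2} / (2(k - n)):
  a_6 = (7)(8)(256) / (2(6 - 8)) = 14336/(-4) = -3584
  a_4 = (5)(6)(-3584) / (2(4 - 8)) = -107520/(-8) = 13440
  a_2 = (3)(4)(13440) / (2(2 - 8)) = 161280/(-12) = -13440
  a_0 = (1)(2)(-13440) / (2(0 - 8)) = -26880/(-16) = 1680
Hence H_8(x) = 256 x^8 - 3584 x^6 + 13440 x^4 - 13440 x^2 + 1680.

H_8(x); series = 256 x^8 - 3584 x^6 + 13440 x^4 - 13440 x^2 + 1680


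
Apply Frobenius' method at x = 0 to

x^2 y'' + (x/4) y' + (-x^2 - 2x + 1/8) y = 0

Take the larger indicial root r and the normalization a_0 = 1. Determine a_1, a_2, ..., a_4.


Write in Frobenius form y'' + (p(x)/x) y' + (q(x)/x^2) y = 0:
  p(x) = 1/4,  q(x) = -x^2 - 2x + 1/8.
Indicial equation: r(r-1) + (1/4) r + (1/8) = 0 -> roots r_1 = 1/2, r_2 = 1/4.
Take r = r_1 = 1/2. Let y(x) = x^r sum_{n>=0} a_n x^n with a_0 = 1.
Substitute y = x^r sum a_n x^n and match x^{r+n}. The recurrence is
  D(n) a_n - 2 a_{n-1} - 1 a_{n-2} = 0,  where D(n) = (r+n)(r+n-1) + (1/4)(r+n) + (1/8).
  a_n = [2 a_{n-1} + 1 a_{n-2}] / D(n).
Since the indicial polynomial factors as (r - r_1)(r - r_2), D(n) = (r_1 + n - r_1)(r_1 + n - r_2) = n(n + 1/4).
Evaluating step by step (a_0 = 1):
  n = 1: D(1) = 1(1 + 1/4) = 5/4; numerator = 2(1) = 2; a_1 = (2)/(5/4) = 8/5
  n = 2: D(2) = 2(2 + 1/4) = 9/2; numerator = 2(8/5) + 1(1) = 21/5; a_2 = (21/5)/(9/2) = 14/15
  n = 3: D(3) = 3(3 + 1/4) = 39/4; numerator = 2(14/15) + 1(8/5) = 52/15; a_3 = (52/15)/(39/4) = 16/45
  n = 4: D(4) = 4(4 + 1/4) = 17; numerator = 2(16/45) + 1(14/15) = 74/45; a_4 = (74/45)/(17) = 74/765

r = 1/2; a_0 = 1; a_1 = 8/5; a_2 = 14/15; a_3 = 16/45; a_4 = 74/765


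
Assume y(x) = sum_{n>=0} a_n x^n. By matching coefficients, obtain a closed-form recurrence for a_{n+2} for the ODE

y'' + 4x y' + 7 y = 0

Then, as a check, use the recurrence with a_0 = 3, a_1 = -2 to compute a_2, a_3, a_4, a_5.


Substitute y = sum_n a_n x^n.
y''(x) has coefficient (n+2)(n+1) a_{n+2} at x^n;
4 x y'(x) has coefficient 4 n a_n at x^n (shift);
7 y(x) has coefficient 7 a_n at x^n.
Matching x^n: (n+2)(n+1) a_{n+2} + (4n + 7) a_n = 0.
Thus a_{n+2} = (-4n - 7) / ((n+1)(n+2)) * a_n.

Check with a_0 = 3, a_1 = -2 (apply the recurrence for n = 0, 1, 2, 3): a_0 = 3, a_1 = -2, a_2 = -21/2, a_3 = 11/3, a_4 = 105/8, a_5 = -209/60.

a_(n+2) = (-4n - 7) / ((n+1)(n+2)) * a_n; check: a_0 = 3, a_1 = -2, a_2 = -21/2, a_3 = 11/3, a_4 = 105/8, a_5 = -209/60


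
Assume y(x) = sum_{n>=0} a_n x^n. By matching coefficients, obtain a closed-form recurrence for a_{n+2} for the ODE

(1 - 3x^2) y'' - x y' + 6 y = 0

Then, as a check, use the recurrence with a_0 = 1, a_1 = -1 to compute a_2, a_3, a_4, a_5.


Substitute y = sum_n a_n x^n.
(1 - 3 x^2) y'' contributes (n+2)(n+1) a_{n+2} - 3 n(n-1) a_n at x^n.
-x y'(x) contributes -n a_n at x^n.
6 y(x) contributes 6 a_n at x^n.
Matching x^n: (n+2)(n+1) a_{n+2} + (-3 n(n-1) - n + 6) a_n = 0.
Thus a_{n+2} = (3 n(n-1) + n - 6) / ((n+1)(n+2)) * a_n.

Check with a_0 = 1, a_1 = -1 (apply the recurrence for n = 0, 1, 2, 3): a_0 = 1, a_1 = -1, a_2 = -3, a_3 = 5/6, a_4 = -1/2, a_5 = 5/8.

a_(n+2) = (3 n(n-1) + n - 6) / ((n+1)(n+2)) * a_n; check: a_0 = 1, a_1 = -1, a_2 = -3, a_3 = 5/6, a_4 = -1/2, a_5 = 5/8


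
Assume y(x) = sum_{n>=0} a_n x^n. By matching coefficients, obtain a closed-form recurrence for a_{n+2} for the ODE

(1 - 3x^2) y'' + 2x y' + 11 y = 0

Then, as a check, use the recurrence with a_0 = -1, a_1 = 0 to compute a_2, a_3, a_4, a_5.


Substitute y = sum_n a_n x^n.
(1 - 3 x^2) y'' contributes (n+2)(n+1) a_{n+2} - 3 n(n-1) a_n at x^n.
2 x y'(x) contributes 2 n a_n at x^n.
11 y(x) contributes 11 a_n at x^n.
Matching x^n: (n+2)(n+1) a_{n+2} + (-3 n(n-1) + 2 n + 11) a_n = 0.
Thus a_{n+2} = (3 n(n-1) - 2 n - 11) / ((n+1)(n+2)) * a_n.

Check with a_0 = -1, a_1 = 0 (apply the recurrence for n = 0, 1, 2, 3): a_0 = -1, a_1 = 0, a_2 = 11/2, a_3 = 0, a_4 = -33/8, a_5 = 0.

a_(n+2) = (3 n(n-1) - 2 n - 11) / ((n+1)(n+2)) * a_n; check: a_0 = -1, a_1 = 0, a_2 = 11/2, a_3 = 0, a_4 = -33/8, a_5 = 0


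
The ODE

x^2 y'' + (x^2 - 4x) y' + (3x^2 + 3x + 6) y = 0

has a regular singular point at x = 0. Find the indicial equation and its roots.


Divide by x^2 to reach normal form y'' + P_1(x) y' + P_2(x) y = 0 with P_1(x) = 1 - 4/x and P_2(x) = 3 + 3/x + 6/x^2.
x = 0 is a singular point because the y'-coefficient 1 - 4/x has a pole at x = 0 and the y-coefficient 3 + 3/x + 6/x^2 has a pole at x = 0.
It is a regular singular point because x P_1(x) = p(x) = x - 4 and x^2 P_2(x) = q(x) = 3x^2 + 3x + 6 are polynomials, hence analytic at x = 0.
p(0) = -4,  q(0) = 6.
Indicial equation: r(r-1) + p(0) r + q(0) = 0, i.e. r^2 + (p(0) - 1) r + q(0) = 0, i.e. r^2 - 5 r + 6 = 0.
Discriminant: (-5)^2 - 4(6) = 1, so r = (5 ± 1)/2.
Solving: r_1 = 3, r_2 = 2.

indicial: r^2 - 5 r + 6 = 0; roots r_1 = 3, r_2 = 2


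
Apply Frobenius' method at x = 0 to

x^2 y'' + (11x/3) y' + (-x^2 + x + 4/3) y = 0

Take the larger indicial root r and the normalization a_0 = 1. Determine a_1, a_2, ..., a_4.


Write in Frobenius form y'' + (p(x)/x) y' + (q(x)/x^2) y = 0:
  p(x) = 11/3,  q(x) = -x^2 + x + 4/3.
Indicial equation: r(r-1) + (11/3) r + (4/3) = 0 -> roots r_1 = -2/3, r_2 = -2.
Take r = r_1 = -2/3. Let y(x) = x^r sum_{n>=0} a_n x^n with a_0 = 1.
Substitute y = x^r sum a_n x^n and match x^{r+n}. The recurrence is
  D(n) a_n + 1 a_{n-1} - 1 a_{n-2} = 0,  where D(n) = (r+n)(r+n-1) + (11/3)(r+n) + (4/3).
  a_n = [-1 a_{n-1} + 1 a_{n-2}] / D(n).
Since the indicial polynomial factors as (r - r_1)(r - r_2), D(n) = (r_1 + n - r_1)(r_1 + n - r_2) = n(n + 4/3).
Evaluating step by step (a_0 = 1):
  n = 1: D(1) = 1(1 + 4/3) = 7/3; numerator = -1(1) = -1; a_1 = (-1)/(7/3) = -3/7
  n = 2: D(2) = 2(2 + 4/3) = 20/3; numerator = -1(-3/7) + 1(1) = 10/7; a_2 = (10/7)/(20/3) = 3/14
  n = 3: D(3) = 3(3 + 4/3) = 13; numerator = -1(3/14) + 1(-3/7) = -9/14; a_3 = (-9/14)/(13) = -9/182
  n = 4: D(4) = 4(4 + 4/3) = 64/3; numerator = -1(-9/182) + 1(3/14) = 24/91; a_4 = (24/91)/(64/3) = 9/728

r = -2/3; a_0 = 1; a_1 = -3/7; a_2 = 3/14; a_3 = -9/182; a_4 = 9/728


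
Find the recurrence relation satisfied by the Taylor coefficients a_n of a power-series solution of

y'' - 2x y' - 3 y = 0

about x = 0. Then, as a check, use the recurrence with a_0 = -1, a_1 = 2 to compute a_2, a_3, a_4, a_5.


Substitute y = sum_n a_n x^n.
y''(x) has coefficient (n+2)(n+1) a_{n+2} at x^n;
-2 x y'(x) has coefficient -2 n a_n at x^n (shift);
-3 y(x) has coefficient -3 a_n at x^n.
Matching x^n: (n+2)(n+1) a_{n+2} + (-2n - 3) a_n = 0.
Thus a_{n+2} = (2n + 3) / ((n+1)(n+2)) * a_n.

Check with a_0 = -1, a_1 = 2 (apply the recurrence for n = 0, 1, 2, 3): a_0 = -1, a_1 = 2, a_2 = -3/2, a_3 = 5/3, a_4 = -7/8, a_5 = 3/4.

a_(n+2) = (2n + 3) / ((n+1)(n+2)) * a_n; check: a_0 = -1, a_1 = 2, a_2 = -3/2, a_3 = 5/3, a_4 = -7/8, a_5 = 3/4


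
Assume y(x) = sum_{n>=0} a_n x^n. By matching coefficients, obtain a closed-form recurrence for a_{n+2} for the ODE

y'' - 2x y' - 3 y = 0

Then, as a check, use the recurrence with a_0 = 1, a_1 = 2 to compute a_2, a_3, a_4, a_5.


Substitute y = sum_n a_n x^n.
y''(x) has coefficient (n+2)(n+1) a_{n+2} at x^n;
-2 x y'(x) has coefficient -2 n a_n at x^n (shift);
-3 y(x) has coefficient -3 a_n at x^n.
Matching x^n: (n+2)(n+1) a_{n+2} + (-2n - 3) a_n = 0.
Thus a_{n+2} = (2n + 3) / ((n+1)(n+2)) * a_n.

Check with a_0 = 1, a_1 = 2 (apply the recurrence for n = 0, 1, 2, 3): a_0 = 1, a_1 = 2, a_2 = 3/2, a_3 = 5/3, a_4 = 7/8, a_5 = 3/4.

a_(n+2) = (2n + 3) / ((n+1)(n+2)) * a_n; check: a_0 = 1, a_1 = 2, a_2 = 3/2, a_3 = 5/3, a_4 = 7/8, a_5 = 3/4


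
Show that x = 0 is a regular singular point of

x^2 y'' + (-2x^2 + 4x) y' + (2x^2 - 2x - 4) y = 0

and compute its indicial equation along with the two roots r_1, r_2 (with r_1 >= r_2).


Divide by x^2 to reach normal form y'' + P_1(x) y' + P_2(x) y = 0 with P_1(x) = -2 + 4/x and P_2(x) = 2 - 2/x - 4/x^2.
x = 0 is a singular point because the y'-coefficient -2 + 4/x has a pole at x = 0 and the y-coefficient 2 - 2/x - 4/x^2 has a pole at x = 0.
It is a regular singular point because x P_1(x) = p(x) = 4 - 2x and x^2 P_2(x) = q(x) = 2x^2 - 2x - 4 are polynomials, hence analytic at x = 0.
p(0) = 4,  q(0) = -4.
Indicial equation: r(r-1) + p(0) r + q(0) = 0, i.e. r^2 + (p(0) - 1) r + q(0) = 0, i.e. r^2 + 3 r - 4 = 0.
Discriminant: (3)^2 - 4(-4) = 25, so r = (-3 ± 5)/2.
Solving: r_1 = 1, r_2 = -4.

indicial: r^2 + 3 r - 4 = 0; roots r_1 = 1, r_2 = -4


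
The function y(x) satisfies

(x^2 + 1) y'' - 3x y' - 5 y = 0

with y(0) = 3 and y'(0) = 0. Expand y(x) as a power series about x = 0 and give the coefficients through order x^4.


Ansatz: y(x) = sum_{n>=0} a_n x^n, so y'(x) = sum_{n>=1} n a_n x^(n-1) and y''(x) = sum_{n>=2} n(n-1) a_n x^(n-2).
Substitute into P(x) y'' + Q(x) y' + R(x) y = 0 with P(x) = x^2 + 1, Q(x) = -3x, R(x) = -5, and match powers of x.
Initial conditions: a_0 = 3, a_1 = 0.
Setting the coefficient of each power of x to zero and solving order by order (substituting the coefficients already found):
  x^0: 2 a_2 - 5 a_0 = 0  ->  2 a_2 = 5 a_0 = 15  ->  a_2 = 15/2
  x^1: 6 a_3 - 8 a_1 = 0  ->  6 a_3 = 8 a_1 = 0  ->  a_3 = 0
  x^2: 12 a_4 - 9 a_2 = 0  ->  12 a_4 = 9 a_2 = 135/2  ->  a_4 = 45/8
Truncated series: y(x) = 3 + (15/2) x^2 + (45/8) x^4 + O(x^5).

a_0 = 3; a_1 = 0; a_2 = 15/2; a_3 = 0; a_4 = 45/8


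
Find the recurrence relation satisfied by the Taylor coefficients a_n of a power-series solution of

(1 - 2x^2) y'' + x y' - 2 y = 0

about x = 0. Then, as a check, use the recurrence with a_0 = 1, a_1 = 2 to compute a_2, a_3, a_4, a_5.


Substitute y = sum_n a_n x^n.
(1 - 2 x^2) y'' contributes (n+2)(n+1) a_{n+2} - 2 n(n-1) a_n at x^n.
x y'(x) contributes n a_n at x^n.
-2 y(x) contributes -2 a_n at x^n.
Matching x^n: (n+2)(n+1) a_{n+2} + (-2 n(n-1) + n - 2) a_n = 0.
Thus a_{n+2} = (2 n(n-1) - n + 2) / ((n+1)(n+2)) * a_n.

Check with a_0 = 1, a_1 = 2 (apply the recurrence for n = 0, 1, 2, 3): a_0 = 1, a_1 = 2, a_2 = 1, a_3 = 1/3, a_4 = 1/3, a_5 = 11/60.

a_(n+2) = (2 n(n-1) - n + 2) / ((n+1)(n+2)) * a_n; check: a_0 = 1, a_1 = 2, a_2 = 1, a_3 = 1/3, a_4 = 1/3, a_5 = 11/60


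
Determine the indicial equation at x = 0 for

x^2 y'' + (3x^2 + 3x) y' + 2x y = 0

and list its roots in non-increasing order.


Divide by x^2 to reach normal form y'' + P_1(x) y' + P_2(x) y = 0 with P_1(x) = 3 + 3/x and P_2(x) = 2/x.
x = 0 is a singular point because the y'-coefficient 3 + 3/x has a pole at x = 0 and the y-coefficient 2/x has a pole at x = 0.
It is a regular singular point because x P_1(x) = p(x) = 3x + 3 and x^2 P_2(x) = q(x) = 2x are polynomials, hence analytic at x = 0.
p(0) = 3,  q(0) = 0.
Indicial equation: r(r-1) + p(0) r + q(0) = 0, i.e. r^2 + (p(0) - 1) r + q(0) = 0, i.e. r^2 + 2 r = 0.
Discriminant: (2)^2 - 4(0) = 4, so r = (-2 ± 2)/2.
Solving: r_1 = 0, r_2 = -2.

indicial: r^2 + 2 r = 0; roots r_1 = 0, r_2 = -2


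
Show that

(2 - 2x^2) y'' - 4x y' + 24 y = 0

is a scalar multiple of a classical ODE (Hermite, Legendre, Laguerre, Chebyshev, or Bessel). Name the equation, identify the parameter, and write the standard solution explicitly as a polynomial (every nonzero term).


All three coefficients share the factor 2; dividing through by 2 gives  (1 - x^2) y'' - 2x y' + 12 y = 0.
This matches the Legendre equation (1 - x^2) y'' - 2x y' + n(n+1) y = 0 (note the -2x y' term) with n(n+1) = 12, so n = 3; the polynomial solution is P_3(x).
With y = sum_k a_k x^k, matching x^k gives (k+2)(k+1) a_{k+2} = [k(k+1) - n(n+1)] a_k = (k - 3)(k + 4) a_k. The right side vanishes at k = 3, so the series with the parity of 3 terminates at degree 3.
Standard normalization (P_n(1) = 1): leading coefficient (2n)!/(2^n (n!)^2) = 720/(8*36) = 5/2, so a_3 = 5/2. Work downward with a_k = (k+1)(k+2) a_{k+2} / ((k - 3)(k + 4)):
  a_1 = (2)(3)(5/2) / ((1 - 3)(1 + 4)) = 15/(-10) = -3/2
Hence P_3(x) = 5 x^3/2 - 3 x/2.

P_3(x); series = 5 x^3/2 - 3 x/2


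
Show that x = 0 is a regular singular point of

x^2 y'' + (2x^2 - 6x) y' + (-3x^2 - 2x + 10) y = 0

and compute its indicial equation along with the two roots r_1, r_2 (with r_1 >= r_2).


Divide by x^2 to reach normal form y'' + P_1(x) y' + P_2(x) y = 0 with P_1(x) = 2 - 6/x and P_2(x) = -3 - 2/x + 10/x^2.
x = 0 is a singular point because the y'-coefficient 2 - 6/x has a pole at x = 0 and the y-coefficient -3 - 2/x + 10/x^2 has a pole at x = 0.
It is a regular singular point because x P_1(x) = p(x) = 2x - 6 and x^2 P_2(x) = q(x) = -3x^2 - 2x + 10 are polynomials, hence analytic at x = 0.
p(0) = -6,  q(0) = 10.
Indicial equation: r(r-1) + p(0) r + q(0) = 0, i.e. r^2 + (p(0) - 1) r + q(0) = 0, i.e. r^2 - 7 r + 10 = 0.
Discriminant: (-7)^2 - 4(10) = 9, so r = (7 ± 3)/2.
Solving: r_1 = 5, r_2 = 2.

indicial: r^2 - 7 r + 10 = 0; roots r_1 = 5, r_2 = 2


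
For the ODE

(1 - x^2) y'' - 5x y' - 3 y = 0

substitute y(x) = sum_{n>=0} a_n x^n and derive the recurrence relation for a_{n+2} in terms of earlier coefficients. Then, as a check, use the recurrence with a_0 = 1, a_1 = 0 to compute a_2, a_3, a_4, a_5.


Substitute y = sum_n a_n x^n.
(1 - 1 x^2) y'' contributes (n+2)(n+1) a_{n+2} - n(n-1) a_n at x^n.
-5 x y'(x) contributes -5 n a_n at x^n.
-3 y(x) contributes -3 a_n at x^n.
Matching x^n: (n+2)(n+1) a_{n+2} + (-n(n-1) - 5 n - 3) a_n = 0.
Thus a_{n+2} = (n(n-1) + 5 n + 3) / ((n+1)(n+2)) * a_n.

Check with a_0 = 1, a_1 = 0 (apply the recurrence for n = 0, 1, 2, 3): a_0 = 1, a_1 = 0, a_2 = 3/2, a_3 = 0, a_4 = 15/8, a_5 = 0.

a_(n+2) = (n(n-1) + 5 n + 3) / ((n+1)(n+2)) * a_n; check: a_0 = 1, a_1 = 0, a_2 = 3/2, a_3 = 0, a_4 = 15/8, a_5 = 0


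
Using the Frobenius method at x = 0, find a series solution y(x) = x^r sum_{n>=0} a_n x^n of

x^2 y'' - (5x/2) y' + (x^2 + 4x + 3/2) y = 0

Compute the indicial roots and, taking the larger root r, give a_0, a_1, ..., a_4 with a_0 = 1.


Write in Frobenius form y'' + (p(x)/x) y' + (q(x)/x^2) y = 0:
  p(x) = -5/2,  q(x) = x^2 + 4x + 3/2.
Indicial equation: r(r-1) + (-5/2) r + (3/2) = 0 -> roots r_1 = 3, r_2 = 1/2.
Take r = r_1 = 3. Let y(x) = x^r sum_{n>=0} a_n x^n with a_0 = 1.
Substitute y = x^r sum a_n x^n and match x^{r+n}. The recurrence is
  D(n) a_n + 4 a_{n-1} + 1 a_{n-2} = 0,  where D(n) = (r+n)(r+n-1) + (-5/2)(r+n) + (3/2).
  a_n = [-4 a_{n-1} - 1 a_{n-2}] / D(n).
Since the indicial polynomial factors as (r - r_1)(r - r_2), D(n) = (r_1 + n - r_1)(r_1 + n - r_2) = n(n + 5/2).
Evaluating step by step (a_0 = 1):
  n = 1: D(1) = 1(1 + 5/2) = 7/2; numerator = -4(1) = -4; a_1 = (-4)/(7/2) = -8/7
  n = 2: D(2) = 2(2 + 5/2) = 9; numerator = -4(-8/7) - 1(1) = 25/7; a_2 = (25/7)/(9) = 25/63
  n = 3: D(3) = 3(3 + 5/2) = 33/2; numerator = -4(25/63) - 1(-8/7) = -4/9; a_3 = (-4/9)/(33/2) = -8/297
  n = 4: D(4) = 4(4 + 5/2) = 26; numerator = -4(-8/297) - 1(25/63) = -601/2079; a_4 = (-601/2079)/(26) = -601/54054

r = 3; a_0 = 1; a_1 = -8/7; a_2 = 25/63; a_3 = -8/297; a_4 = -601/54054


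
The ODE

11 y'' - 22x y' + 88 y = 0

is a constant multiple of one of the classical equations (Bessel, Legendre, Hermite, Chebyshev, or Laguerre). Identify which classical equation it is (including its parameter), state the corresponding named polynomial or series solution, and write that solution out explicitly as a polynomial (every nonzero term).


All three coefficients share the factor 11; dividing through by 11 gives  y'' - 2x y' + 8 y = 0.
This matches the Hermite equation y'' - 2x y' + 2n y = 0 with 2n = 8, so n = 4; the polynomial solution is H_4(x).
With y = sum_k a_k x^k, matching x^k gives (k+2)(k+1) a_{k+2} = 2(k - n) a_k = 2(k - 4) a_k. The right side vanishes at k = 4, so the series with the parity of 4 terminates at degree 4.
Standard normalization: leading coefficient of H_n is 2^n, so a_4 = 2^4 = 16. Work downward with a_k = (k+1)(k+2) a_{k+2} / (2(k - n)):
  a_2 = (3)(4)(16) / (2(2 - 4)) = 192/(-4) = -48
  a_0 = (1)(2)(-48) / (2(0 - 4)) = -96/(-8) = 12
Hence H_4(x) = 16 x^4 - 48 x^2 + 12.

H_4(x); series = 16 x^4 - 48 x^2 + 12


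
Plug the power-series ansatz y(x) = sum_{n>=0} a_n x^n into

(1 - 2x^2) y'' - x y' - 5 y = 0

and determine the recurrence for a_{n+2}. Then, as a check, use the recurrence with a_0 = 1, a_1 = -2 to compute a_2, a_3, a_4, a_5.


Substitute y = sum_n a_n x^n.
(1 - 2 x^2) y'' contributes (n+2)(n+1) a_{n+2} - 2 n(n-1) a_n at x^n.
-x y'(x) contributes -n a_n at x^n.
-5 y(x) contributes -5 a_n at x^n.
Matching x^n: (n+2)(n+1) a_{n+2} + (-2 n(n-1) - n - 5) a_n = 0.
Thus a_{n+2} = (2 n(n-1) + n + 5) / ((n+1)(n+2)) * a_n.

Check with a_0 = 1, a_1 = -2 (apply the recurrence for n = 0, 1, 2, 3): a_0 = 1, a_1 = -2, a_2 = 5/2, a_3 = -2, a_4 = 55/24, a_5 = -2.

a_(n+2) = (2 n(n-1) + n + 5) / ((n+1)(n+2)) * a_n; check: a_0 = 1, a_1 = -2, a_2 = 5/2, a_3 = -2, a_4 = 55/24, a_5 = -2


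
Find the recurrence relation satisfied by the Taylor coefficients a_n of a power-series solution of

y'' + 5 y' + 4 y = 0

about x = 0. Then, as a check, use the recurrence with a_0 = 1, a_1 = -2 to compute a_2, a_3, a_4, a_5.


Substitute y = sum_n a_n x^n.
y''(x) has coefficient (n+2)(n+1) a_{n+2} at x^n;
5 y'(x) has coefficient 5 (n+1) a_{n+1} at x^n;
4 y(x) has coefficient 4 a_n at x^n.
Matching x^n: (n+2)(n+1) a_{n+2} + 5 (n+1) a_{n+1} + 4 a_n = 0.
Thus a_{n+2} = [-5 (n+1) a_{n+1} - 4 a_n] / ((n+1)(n+2)).

Check with a_0 = 1, a_1 = -2 (apply the recurrence for n = 0, 1, 2, 3): a_0 = 1, a_1 = -2, a_2 = 3, a_3 = -11/3, a_4 = 43/12, a_5 = -57/20.

a_(n+2) = [-5 (n+1) a_(n+1) - 4 a_n] / ((n+1)(n+2)); check: a_0 = 1, a_1 = -2, a_2 = 3, a_3 = -11/3, a_4 = 43/12, a_5 = -57/20


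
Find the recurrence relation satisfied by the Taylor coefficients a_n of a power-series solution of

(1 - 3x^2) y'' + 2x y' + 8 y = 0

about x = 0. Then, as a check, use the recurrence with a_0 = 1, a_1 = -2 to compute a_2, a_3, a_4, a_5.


Substitute y = sum_n a_n x^n.
(1 - 3 x^2) y'' contributes (n+2)(n+1) a_{n+2} - 3 n(n-1) a_n at x^n.
2 x y'(x) contributes 2 n a_n at x^n.
8 y(x) contributes 8 a_n at x^n.
Matching x^n: (n+2)(n+1) a_{n+2} + (-3 n(n-1) + 2 n + 8) a_n = 0.
Thus a_{n+2} = (3 n(n-1) - 2 n - 8) / ((n+1)(n+2)) * a_n.

Check with a_0 = 1, a_1 = -2 (apply the recurrence for n = 0, 1, 2, 3): a_0 = 1, a_1 = -2, a_2 = -4, a_3 = 10/3, a_4 = 2, a_5 = 2/3.

a_(n+2) = (3 n(n-1) - 2 n - 8) / ((n+1)(n+2)) * a_n; check: a_0 = 1, a_1 = -2, a_2 = -4, a_3 = 10/3, a_4 = 2, a_5 = 2/3


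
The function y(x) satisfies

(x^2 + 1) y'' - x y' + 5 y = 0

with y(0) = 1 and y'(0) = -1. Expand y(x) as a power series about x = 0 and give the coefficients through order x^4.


Ansatz: y(x) = sum_{n>=0} a_n x^n, so y'(x) = sum_{n>=1} n a_n x^(n-1) and y''(x) = sum_{n>=2} n(n-1) a_n x^(n-2).
Substitute into P(x) y'' + Q(x) y' + R(x) y = 0 with P(x) = x^2 + 1, Q(x) = -x, R(x) = 5, and match powers of x.
Initial conditions: a_0 = 1, a_1 = -1.
Setting the coefficient of each power of x to zero and solving order by order (substituting the coefficients already found):
  x^0: 2 a_2 + 5 a_0 = 0  ->  2 a_2 = -5 a_0 = -5  ->  a_2 = -5/2
  x^1: 6 a_3 + 4 a_1 = 0  ->  6 a_3 = -4 a_1 = 4  ->  a_3 = 2/3
  x^2: 12 a_4 + 5 a_2 = 0  ->  12 a_4 = -5 a_2 = 25/2  ->  a_4 = 25/24
Truncated series: y(x) = 1 - x - (5/2) x^2 + (2/3) x^3 + (25/24) x^4 + O(x^5).

a_0 = 1; a_1 = -1; a_2 = -5/2; a_3 = 2/3; a_4 = 25/24


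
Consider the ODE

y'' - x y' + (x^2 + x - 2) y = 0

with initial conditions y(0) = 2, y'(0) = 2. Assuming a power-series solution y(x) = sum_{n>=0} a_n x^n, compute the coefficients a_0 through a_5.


Ansatz: y(x) = sum_{n>=0} a_n x^n, so y'(x) = sum_{n>=1} n a_n x^(n-1) and y''(x) = sum_{n>=2} n(n-1) a_n x^(n-2).
Substitute into P(x) y'' + Q(x) y' + R(x) y = 0 with P(x) = 1, Q(x) = -x, R(x) = x^2 + x - 2, and match powers of x.
Initial conditions: a_0 = 2, a_1 = 2.
Setting the coefficient of each power of x to zero and solving order by order (substituting the coefficients already found):
  x^0: 2 a_2 - 2 a_0 = 0  ->  2 a_2 = 2 a_0 = 4  ->  a_2 = 2
  x^1: 6 a_3 - 3 a_1 + a_0 = 0  ->  6 a_3 = 3 a_1 - a_0 = 4  ->  a_3 = 2/3
  x^2: 12 a_4 - 4 a_2 + a_1 + a_0 = 0  ->  12 a_4 = 4 a_2 - a_1 - a_0 = 4  ->  a_4 = 1/3
  x^3: 20 a_5 - 5 a_3 + a_2 + a_1 = 0  ->  20 a_5 = 5 a_3 - a_2 - a_1 = -2/3  ->  a_5 = -1/30
Truncated series: y(x) = 2 + 2 x + 2 x^2 + (2/3) x^3 + (1/3) x^4 - (1/30) x^5 + O(x^6).

a_0 = 2; a_1 = 2; a_2 = 2; a_3 = 2/3; a_4 = 1/3; a_5 = -1/30


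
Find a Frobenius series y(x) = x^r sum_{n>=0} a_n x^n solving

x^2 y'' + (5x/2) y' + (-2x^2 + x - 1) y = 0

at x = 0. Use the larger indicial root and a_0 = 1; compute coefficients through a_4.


Write in Frobenius form y'' + (p(x)/x) y' + (q(x)/x^2) y = 0:
  p(x) = 5/2,  q(x) = -2x^2 + x - 1.
Indicial equation: r(r-1) + (5/2) r + (-1) = 0 -> roots r_1 = 1/2, r_2 = -2.
Take r = r_1 = 1/2. Let y(x) = x^r sum_{n>=0} a_n x^n with a_0 = 1.
Substitute y = x^r sum a_n x^n and match x^{r+n}. The recurrence is
  D(n) a_n + 1 a_{n-1} - 2 a_{n-2} = 0,  where D(n) = (r+n)(r+n-1) + (5/2)(r+n) + (-1).
  a_n = [-1 a_{n-1} + 2 a_{n-2}] / D(n).
Since the indicial polynomial factors as (r - r_1)(r - r_2), D(n) = (r_1 + n - r_1)(r_1 + n - r_2) = n(n + 5/2).
Evaluating step by step (a_0 = 1):
  n = 1: D(1) = 1(1 + 5/2) = 7/2; numerator = -1(1) = -1; a_1 = (-1)/(7/2) = -2/7
  n = 2: D(2) = 2(2 + 5/2) = 9; numerator = -1(-2/7) + 2(1) = 16/7; a_2 = (16/7)/(9) = 16/63
  n = 3: D(3) = 3(3 + 5/2) = 33/2; numerator = -1(16/63) + 2(-2/7) = -52/63; a_3 = (-52/63)/(33/2) = -104/2079
  n = 4: D(4) = 4(4 + 5/2) = 26; numerator = -1(-104/2079) + 2(16/63) = 1160/2079; a_4 = (1160/2079)/(26) = 580/27027

r = 1/2; a_0 = 1; a_1 = -2/7; a_2 = 16/63; a_3 = -104/2079; a_4 = 580/27027


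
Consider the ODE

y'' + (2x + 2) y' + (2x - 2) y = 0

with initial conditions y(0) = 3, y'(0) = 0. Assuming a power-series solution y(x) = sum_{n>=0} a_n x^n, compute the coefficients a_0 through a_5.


Ansatz: y(x) = sum_{n>=0} a_n x^n, so y'(x) = sum_{n>=1} n a_n x^(n-1) and y''(x) = sum_{n>=2} n(n-1) a_n x^(n-2).
Substitute into P(x) y'' + Q(x) y' + R(x) y = 0 with P(x) = 1, Q(x) = 2x + 2, R(x) = 2x - 2, and match powers of x.
Initial conditions: a_0 = 3, a_1 = 0.
Setting the coefficient of each power of x to zero and solving order by order (substituting the coefficients already found):
  x^0: 2 a_2 + 2 a_1 - 2 a_0 = 0  ->  2 a_2 = -2 a_1 + 2 a_0 = 6  ->  a_2 = 3
  x^1: 6 a_3 + 4 a_2 + 2 a_0 = 0  ->  6 a_3 = -4 a_2 - 2 a_0 = -18  ->  a_3 = -3
  x^2: 12 a_4 + 6 a_3 + 2 a_2 + 2 a_1 = 0  ->  12 a_4 = -6 a_3 - 2 a_2 - 2 a_1 = 12  ->  a_4 = 1
  x^3: 20 a_5 + 8 a_4 + 4 a_3 + 2 a_2 = 0  ->  20 a_5 = -8 a_4 - 4 a_3 - 2 a_2 = -2  ->  a_5 = -1/10
Truncated series: y(x) = 3 + 3 x^2 - 3 x^3 + x^4 - (1/10) x^5 + O(x^6).

a_0 = 3; a_1 = 0; a_2 = 3; a_3 = -3; a_4 = 1; a_5 = -1/10


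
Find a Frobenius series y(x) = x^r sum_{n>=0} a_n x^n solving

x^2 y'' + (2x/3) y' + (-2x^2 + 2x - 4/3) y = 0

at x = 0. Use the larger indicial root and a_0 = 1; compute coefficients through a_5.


Write in Frobenius form y'' + (p(x)/x) y' + (q(x)/x^2) y = 0:
  p(x) = 2/3,  q(x) = -2x^2 + 2x - 4/3.
Indicial equation: r(r-1) + (2/3) r + (-4/3) = 0 -> roots r_1 = 4/3, r_2 = -1.
Take r = r_1 = 4/3. Let y(x) = x^r sum_{n>=0} a_n x^n with a_0 = 1.
Substitute y = x^r sum a_n x^n and match x^{r+n}. The recurrence is
  D(n) a_n + 2 a_{n-1} - 2 a_{n-2} = 0,  where D(n) = (r+n)(r+n-1) + (2/3)(r+n) + (-4/3).
  a_n = [-2 a_{n-1} + 2 a_{n-2}] / D(n).
Since the indicial polynomial factors as (r - r_1)(r - r_2), D(n) = (r_1 + n - r_1)(r_1 + n - r_2) = n(n + 7/3).
Evaluating step by step (a_0 = 1):
  n = 1: D(1) = 1(1 + 7/3) = 10/3; numerator = -2(1) = -2; a_1 = (-2)/(10/3) = -3/5
  n = 2: D(2) = 2(2 + 7/3) = 26/3; numerator = -2(-3/5) + 2(1) = 16/5; a_2 = (16/5)/(26/3) = 24/65
  n = 3: D(3) = 3(3 + 7/3) = 16; numerator = -2(24/65) + 2(-3/5) = -126/65; a_3 = (-126/65)/(16) = -63/520
  n = 4: D(4) = 4(4 + 7/3) = 76/3; numerator = -2(-63/520) + 2(24/65) = 51/52; a_4 = (51/52)/(76/3) = 153/3952
  n = 5: D(5) = 5(5 + 7/3) = 110/3; numerator = -2(153/3952) + 2(-63/520) = -243/760; a_5 = (-243/760)/(110/3) = -729/83600

r = 4/3; a_0 = 1; a_1 = -3/5; a_2 = 24/65; a_3 = -63/520; a_4 = 153/3952; a_5 = -729/83600


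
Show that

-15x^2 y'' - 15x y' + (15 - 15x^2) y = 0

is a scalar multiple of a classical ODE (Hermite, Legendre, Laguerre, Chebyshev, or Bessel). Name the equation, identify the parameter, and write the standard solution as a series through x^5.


All three coefficients share the factor -15; dividing through by -15 gives  x^2 y'' + x y' + (x^2 - 1) y = 0.
This matches the Bessel equation x^2 y'' + x y' + (x^2 - nu^2) y = 0 with nu^2 = 1, so nu = 1; the solution bounded at x = 0 is J_1(x).
Frobenius at x = 0: indicial roots ±nu; for r = nu the recurrence k(k + 2nu) c_k = -c_{k-2} gives the standard series J_nu(x) = sum_{k>=0} (-1)^k / (k! (k+nu)!) (x/2)^(2k+nu). Evaluate the first 3 terms:
  k = 0: (-1)^0 / (0! * 1! * 2^1) x^1 = 1/(1*1*2) x^1 = (1/2) x^1
  k = 1: (-1)^1 / (1! * 2! * 2^3) x^3 = -1/(1*2*8) x^3 = (-1/16) x^3
  k = 2: (-1)^2 / (2! * 3! * 2^5) x^5 = 1/(2*6*32) x^5 = (1/384) x^5
Hence J_1(x) = x^5/384 - x^3/16 + x/2 + ....

J_1(x); series = x^5/384 - x^3/16 + x/2


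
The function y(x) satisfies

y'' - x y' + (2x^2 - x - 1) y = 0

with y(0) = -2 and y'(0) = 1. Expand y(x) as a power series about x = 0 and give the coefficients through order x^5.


Ansatz: y(x) = sum_{n>=0} a_n x^n, so y'(x) = sum_{n>=1} n a_n x^(n-1) and y''(x) = sum_{n>=2} n(n-1) a_n x^(n-2).
Substitute into P(x) y'' + Q(x) y' + R(x) y = 0 with P(x) = 1, Q(x) = -x, R(x) = 2x^2 - x - 1, and match powers of x.
Initial conditions: a_0 = -2, a_1 = 1.
Setting the coefficient of each power of x to zero and solving order by order (substituting the coefficients already found):
  x^0: 2 a_2 - a_0 = 0  ->  2 a_2 = a_0 = -2  ->  a_2 = -1
  x^1: 6 a_3 - 2 a_1 - a_0 = 0  ->  6 a_3 = 2 a_1 + a_0 = 0  ->  a_3 = 0
  x^2: 12 a_4 - 3 a_2 - a_1 + 2 a_0 = 0  ->  12 a_4 = 3 a_2 + a_1 - 2 a_0 = 2  ->  a_4 = 1/6
  x^3: 20 a_5 - 4 a_3 - a_2 + 2 a_1 = 0  ->  20 a_5 = 4 a_3 + a_2 - 2 a_1 = -3  ->  a_5 = -3/20
Truncated series: y(x) = -2 + x - x^2 + (1/6) x^4 - (3/20) x^5 + O(x^6).

a_0 = -2; a_1 = 1; a_2 = -1; a_3 = 0; a_4 = 1/6; a_5 = -3/20


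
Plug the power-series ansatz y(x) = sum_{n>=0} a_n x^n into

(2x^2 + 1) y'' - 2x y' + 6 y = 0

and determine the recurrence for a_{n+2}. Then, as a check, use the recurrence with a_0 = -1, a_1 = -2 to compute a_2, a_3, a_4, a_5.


Substitute y = sum_n a_n x^n.
(1 + 2 x^2) y'' contributes (n+2)(n+1) a_{n+2} + 2 n(n-1) a_n at x^n.
-2 x y'(x) contributes -2 n a_n at x^n.
6 y(x) contributes 6 a_n at x^n.
Matching x^n: (n+2)(n+1) a_{n+2} + (2 n(n-1) - 2 n + 6) a_n = 0.
Thus a_{n+2} = (-2 n(n-1) + 2 n - 6) / ((n+1)(n+2)) * a_n.

Check with a_0 = -1, a_1 = -2 (apply the recurrence for n = 0, 1, 2, 3): a_0 = -1, a_1 = -2, a_2 = 3, a_3 = 4/3, a_4 = -3/2, a_5 = -4/5.

a_(n+2) = (-2 n(n-1) + 2 n - 6) / ((n+1)(n+2)) * a_n; check: a_0 = -1, a_1 = -2, a_2 = 3, a_3 = 4/3, a_4 = -3/2, a_5 = -4/5


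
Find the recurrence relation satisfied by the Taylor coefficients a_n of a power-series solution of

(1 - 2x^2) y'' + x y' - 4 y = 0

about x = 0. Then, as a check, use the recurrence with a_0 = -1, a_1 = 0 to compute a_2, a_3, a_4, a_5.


Substitute y = sum_n a_n x^n.
(1 - 2 x^2) y'' contributes (n+2)(n+1) a_{n+2} - 2 n(n-1) a_n at x^n.
x y'(x) contributes n a_n at x^n.
-4 y(x) contributes -4 a_n at x^n.
Matching x^n: (n+2)(n+1) a_{n+2} + (-2 n(n-1) + n - 4) a_n = 0.
Thus a_{n+2} = (2 n(n-1) - n + 4) / ((n+1)(n+2)) * a_n.

Check with a_0 = -1, a_1 = 0 (apply the recurrence for n = 0, 1, 2, 3): a_0 = -1, a_1 = 0, a_2 = -2, a_3 = 0, a_4 = -1, a_5 = 0.

a_(n+2) = (2 n(n-1) - n + 4) / ((n+1)(n+2)) * a_n; check: a_0 = -1, a_1 = 0, a_2 = -2, a_3 = 0, a_4 = -1, a_5 = 0


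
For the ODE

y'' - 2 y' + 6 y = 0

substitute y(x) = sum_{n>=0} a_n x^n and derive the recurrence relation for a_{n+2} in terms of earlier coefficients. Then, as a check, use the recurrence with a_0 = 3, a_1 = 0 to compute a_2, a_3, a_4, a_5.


Substitute y = sum_n a_n x^n.
y''(x) has coefficient (n+2)(n+1) a_{n+2} at x^n;
-2 y'(x) has coefficient -2 (n+1) a_{n+1} at x^n;
6 y(x) has coefficient 6 a_n at x^n.
Matching x^n: (n+2)(n+1) a_{n+2} - 2 (n+1) a_{n+1} + 6 a_n = 0.
Thus a_{n+2} = [2 (n+1) a_{n+1} - 6 a_n] / ((n+1)(n+2)).

Check with a_0 = 3, a_1 = 0 (apply the recurrence for n = 0, 1, 2, 3): a_0 = 3, a_1 = 0, a_2 = -9, a_3 = -6, a_4 = 3/2, a_5 = 12/5.

a_(n+2) = [2 (n+1) a_(n+1) - 6 a_n] / ((n+1)(n+2)); check: a_0 = 3, a_1 = 0, a_2 = -9, a_3 = -6, a_4 = 3/2, a_5 = 12/5


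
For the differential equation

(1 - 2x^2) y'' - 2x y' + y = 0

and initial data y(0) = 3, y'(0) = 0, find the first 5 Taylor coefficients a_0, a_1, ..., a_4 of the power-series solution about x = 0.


Ansatz: y(x) = sum_{n>=0} a_n x^n, so y'(x) = sum_{n>=1} n a_n x^(n-1) and y''(x) = sum_{n>=2} n(n-1) a_n x^(n-2).
Substitute into P(x) y'' + Q(x) y' + R(x) y = 0 with P(x) = 1 - 2x^2, Q(x) = -2x, R(x) = 1, and match powers of x.
Initial conditions: a_0 = 3, a_1 = 0.
Setting the coefficient of each power of x to zero and solving order by order (substituting the coefficients already found):
  x^0: 2 a_2 + a_0 = 0  ->  2 a_2 = -a_0 = -3  ->  a_2 = -3/2
  x^1: 6 a_3 - a_1 = 0  ->  6 a_3 = a_1 = 0  ->  a_3 = 0
  x^2: 12 a_4 - 7 a_2 = 0  ->  12 a_4 = 7 a_2 = -21/2  ->  a_4 = -7/8
Truncated series: y(x) = 3 - (3/2) x^2 - (7/8) x^4 + O(x^5).

a_0 = 3; a_1 = 0; a_2 = -3/2; a_3 = 0; a_4 = -7/8


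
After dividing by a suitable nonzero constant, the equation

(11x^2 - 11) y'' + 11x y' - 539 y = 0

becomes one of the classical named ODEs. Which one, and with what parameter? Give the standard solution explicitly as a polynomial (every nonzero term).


All three coefficients share the factor -11; dividing through by -11 gives  (1 - x^2) y'' - x y' + 49 y = 0.
This matches the Chebyshev equation (1 - x^2) y'' - x y' + n^2 y = 0 (note the -x y' term, not -2x y') with n^2 = 49, so n = 7; the polynomial solution is T_7(x).
With y = sum_k a_k x^k, matching x^k gives (k+2)(k+1) a_{k+2} = (k^2 - n^2) a_k = (k - 7)(k + 7) a_k. The right side vanishes at k = 7, so the series with the parity of 7 terminates at degree 7.
Standard normalization: leading coefficient of T_n is 2^(n-1), so a_7 = 2^6 = 64. Work downward with a_k = (k+1)(k+2) a_{k+2} / ((k - 7)(k + 7)):
  a_5 = (6)(7)(64) / ((5 - 7)(5 + 7)) = 2688/(-24) = -112
  a_3 = (4)(5)(-112) / ((3 - 7)(3 + 7)) = -2240/(-40) = 56
  a_1 = (2)(3)(56) / ((1 - 7)(1 + 7)) = 336/(-48) = -7
Hence T_7(x) = 64 x^7 - 112 x^5 + 56 x^3 - 7 x.

T_7(x); series = 64 x^7 - 112 x^5 + 56 x^3 - 7 x


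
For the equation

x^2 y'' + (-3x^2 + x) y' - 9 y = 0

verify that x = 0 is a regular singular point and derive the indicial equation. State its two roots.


Divide by x^2 to reach normal form y'' + P_1(x) y' + P_2(x) y = 0 with P_1(x) = -3 + 1/x and P_2(x) = -9/x^2.
x = 0 is a singular point because the y'-coefficient -3 + 1/x has a pole at x = 0 and the y-coefficient -9/x^2 has a pole at x = 0.
It is a regular singular point because x P_1(x) = p(x) = 1 - 3x and x^2 P_2(x) = q(x) = -9 are polynomials, hence analytic at x = 0.
p(0) = 1,  q(0) = -9.
Indicial equation: r(r-1) + p(0) r + q(0) = 0, i.e. r^2 + (p(0) - 1) r + q(0) = 0, i.e. r^2 - 9 = 0.
Discriminant: (0)^2 - 4(-9) = 36, so r = (0 ± 6)/2.
Solving: r_1 = 3, r_2 = -3.

indicial: r^2 - 9 = 0; roots r_1 = 3, r_2 = -3


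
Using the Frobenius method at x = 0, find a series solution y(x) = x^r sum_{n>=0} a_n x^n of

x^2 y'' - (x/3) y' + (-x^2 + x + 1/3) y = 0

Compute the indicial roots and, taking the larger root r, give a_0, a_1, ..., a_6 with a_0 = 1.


Write in Frobenius form y'' + (p(x)/x) y' + (q(x)/x^2) y = 0:
  p(x) = -1/3,  q(x) = -x^2 + x + 1/3.
Indicial equation: r(r-1) + (-1/3) r + (1/3) = 0 -> roots r_1 = 1, r_2 = 1/3.
Take r = r_1 = 1. Let y(x) = x^r sum_{n>=0} a_n x^n with a_0 = 1.
Substitute y = x^r sum a_n x^n and match x^{r+n}. The recurrence is
  D(n) a_n + 1 a_{n-1} - 1 a_{n-2} = 0,  where D(n) = (r+n)(r+n-1) + (-1/3)(r+n) + (1/3).
  a_n = [-1 a_{n-1} + 1 a_{n-2}] / D(n).
Since the indicial polynomial factors as (r - r_1)(r - r_2), D(n) = (r_1 + n - r_1)(r_1 + n - r_2) = n(n + 2/3).
Evaluating step by step (a_0 = 1):
  n = 1: D(1) = 1(1 + 2/3) = 5/3; numerator = -1(1) = -1; a_1 = (-1)/(5/3) = -3/5
  n = 2: D(2) = 2(2 + 2/3) = 16/3; numerator = -1(-3/5) + 1(1) = 8/5; a_2 = (8/5)/(16/3) = 3/10
  n = 3: D(3) = 3(3 + 2/3) = 11; numerator = -1(3/10) + 1(-3/5) = -9/10; a_3 = (-9/10)/(11) = -9/110
  n = 4: D(4) = 4(4 + 2/3) = 56/3; numerator = -1(-9/110) + 1(3/10) = 21/55; a_4 = (21/55)/(56/3) = 9/440
  n = 5: D(5) = 5(5 + 2/3) = 85/3; numerator = -1(9/440) + 1(-9/110) = -9/88; a_5 = (-9/88)/(85/3) = -27/7480
  n = 6: D(6) = 6(6 + 2/3) = 40; numerator = -1(-27/7480) + 1(9/440) = 9/374; a_6 = (9/374)/(40) = 9/14960

r = 1; a_0 = 1; a_1 = -3/5; a_2 = 3/10; a_3 = -9/110; a_4 = 9/440; a_5 = -27/7480; a_6 = 9/14960


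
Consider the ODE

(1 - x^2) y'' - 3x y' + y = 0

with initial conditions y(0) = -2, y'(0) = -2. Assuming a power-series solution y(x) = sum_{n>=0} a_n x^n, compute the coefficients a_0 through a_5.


Ansatz: y(x) = sum_{n>=0} a_n x^n, so y'(x) = sum_{n>=1} n a_n x^(n-1) and y''(x) = sum_{n>=2} n(n-1) a_n x^(n-2).
Substitute into P(x) y'' + Q(x) y' + R(x) y = 0 with P(x) = 1 - x^2, Q(x) = -3x, R(x) = 1, and match powers of x.
Initial conditions: a_0 = -2, a_1 = -2.
Setting the coefficient of each power of x to zero and solving order by order (substituting the coefficients already found):
  x^0: 2 a_2 + a_0 = 0  ->  2 a_2 = -a_0 = 2  ->  a_2 = 1
  x^1: 6 a_3 - 2 a_1 = 0  ->  6 a_3 = 2 a_1 = -4  ->  a_3 = -2/3
  x^2: 12 a_4 - 7 a_2 = 0  ->  12 a_4 = 7 a_2 = 7  ->  a_4 = 7/12
  x^3: 20 a_5 - 14 a_3 = 0  ->  20 a_5 = 14 a_3 = -28/3  ->  a_5 = -7/15
Truncated series: y(x) = -2 - 2 x + x^2 - (2/3) x^3 + (7/12) x^4 - (7/15) x^5 + O(x^6).

a_0 = -2; a_1 = -2; a_2 = 1; a_3 = -2/3; a_4 = 7/12; a_5 = -7/15


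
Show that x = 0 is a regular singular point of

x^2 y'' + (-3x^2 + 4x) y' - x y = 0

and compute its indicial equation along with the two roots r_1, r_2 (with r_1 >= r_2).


Divide by x^2 to reach normal form y'' + P_1(x) y' + P_2(x) y = 0 with P_1(x) = -3 + 4/x and P_2(x) = -1/x.
x = 0 is a singular point because the y'-coefficient -3 + 4/x has a pole at x = 0 and the y-coefficient -1/x has a pole at x = 0.
It is a regular singular point because x P_1(x) = p(x) = 4 - 3x and x^2 P_2(x) = q(x) = -x are polynomials, hence analytic at x = 0.
p(0) = 4,  q(0) = 0.
Indicial equation: r(r-1) + p(0) r + q(0) = 0, i.e. r^2 + (p(0) - 1) r + q(0) = 0, i.e. r^2 + 3 r = 0.
Discriminant: (3)^2 - 4(0) = 9, so r = (-3 ± 3)/2.
Solving: r_1 = 0, r_2 = -3.

indicial: r^2 + 3 r = 0; roots r_1 = 0, r_2 = -3


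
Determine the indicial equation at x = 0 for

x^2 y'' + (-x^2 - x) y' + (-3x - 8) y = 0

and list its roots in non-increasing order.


Divide by x^2 to reach normal form y'' + P_1(x) y' + P_2(x) y = 0 with P_1(x) = -1 - 1/x and P_2(x) = -3/x - 8/x^2.
x = 0 is a singular point because the y'-coefficient -1 - 1/x has a pole at x = 0 and the y-coefficient -3/x - 8/x^2 has a pole at x = 0.
It is a regular singular point because x P_1(x) = p(x) = -x - 1 and x^2 P_2(x) = q(x) = -3x - 8 are polynomials, hence analytic at x = 0.
p(0) = -1,  q(0) = -8.
Indicial equation: r(r-1) + p(0) r + q(0) = 0, i.e. r^2 + (p(0) - 1) r + q(0) = 0, i.e. r^2 - 2 r - 8 = 0.
Discriminant: (-2)^2 - 4(-8) = 36, so r = (2 ± 6)/2.
Solving: r_1 = 4, r_2 = -2.

indicial: r^2 - 2 r - 8 = 0; roots r_1 = 4, r_2 = -2


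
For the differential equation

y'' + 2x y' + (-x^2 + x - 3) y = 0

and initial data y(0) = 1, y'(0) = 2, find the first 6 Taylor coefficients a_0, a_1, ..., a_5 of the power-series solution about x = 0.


Ansatz: y(x) = sum_{n>=0} a_n x^n, so y'(x) = sum_{n>=1} n a_n x^(n-1) and y''(x) = sum_{n>=2} n(n-1) a_n x^(n-2).
Substitute into P(x) y'' + Q(x) y' + R(x) y = 0 with P(x) = 1, Q(x) = 2x, R(x) = -x^2 + x - 3, and match powers of x.
Initial conditions: a_0 = 1, a_1 = 2.
Setting the coefficient of each power of x to zero and solving order by order (substituting the coefficients already found):
  x^0: 2 a_2 - 3 a_0 = 0  ->  2 a_2 = 3 a_0 = 3  ->  a_2 = 3/2
  x^1: 6 a_3 - a_1 + a_0 = 0  ->  6 a_3 = a_1 - a_0 = 1  ->  a_3 = 1/6
  x^2: 12 a_4 + a_2 + a_1 - a_0 = 0  ->  12 a_4 = -a_2 - a_1 + a_0 = -5/2  ->  a_4 = -5/24
  x^3: 20 a_5 + 3 a_3 + a_2 - a_1 = 0  ->  20 a_5 = -3 a_3 - a_2 + a_1 = 0  ->  a_5 = 0
Truncated series: y(x) = 1 + 2 x + (3/2) x^2 + (1/6) x^3 - (5/24) x^4 + O(x^6).

a_0 = 1; a_1 = 2; a_2 = 3/2; a_3 = 1/6; a_4 = -5/24; a_5 = 0


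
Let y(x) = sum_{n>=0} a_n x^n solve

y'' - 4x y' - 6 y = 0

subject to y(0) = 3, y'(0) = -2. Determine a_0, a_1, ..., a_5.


Ansatz: y(x) = sum_{n>=0} a_n x^n, so y'(x) = sum_{n>=1} n a_n x^(n-1) and y''(x) = sum_{n>=2} n(n-1) a_n x^(n-2).
Substitute into P(x) y'' + Q(x) y' + R(x) y = 0 with P(x) = 1, Q(x) = -4x, R(x) = -6, and match powers of x.
Initial conditions: a_0 = 3, a_1 = -2.
Setting the coefficient of each power of x to zero and solving order by order (substituting the coefficients already found):
  x^0: 2 a_2 - 6 a_0 = 0  ->  2 a_2 = 6 a_0 = 18  ->  a_2 = 9
  x^1: 6 a_3 - 10 a_1 = 0  ->  6 a_3 = 10 a_1 = -20  ->  a_3 = -10/3
  x^2: 12 a_4 - 14 a_2 = 0  ->  12 a_4 = 14 a_2 = 126  ->  a_4 = 21/2
  x^3: 20 a_5 - 18 a_3 = 0  ->  20 a_5 = 18 a_3 = -60  ->  a_5 = -3
Truncated series: y(x) = 3 - 2 x + 9 x^2 - (10/3) x^3 + (21/2) x^4 - 3 x^5 + O(x^6).

a_0 = 3; a_1 = -2; a_2 = 9; a_3 = -10/3; a_4 = 21/2; a_5 = -3


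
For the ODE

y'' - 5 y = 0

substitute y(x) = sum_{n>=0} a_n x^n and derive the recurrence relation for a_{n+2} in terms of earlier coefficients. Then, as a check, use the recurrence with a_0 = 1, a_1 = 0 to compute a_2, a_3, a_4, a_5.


Substitute y = sum_n a_n x^n into y'' + (const) y = 0.
y''(x) = sum_{n>=0} (n+2)(n+1) a_{n+2} x^n.
The ODE becomes sum_n [(n+2)(n+1) a_{n+2} - 5 a_n] x^n = 0.
Setting each coefficient to zero gives the recurrence:
  (n+2)(n+1) a_{n+2} - 5 a_n = 0,
  a_{n+2} = 5 / ((n+1)(n+2)) a_n.

Check with a_0 = 1, a_1 = 0 (apply the recurrence for n = 0, 1, 2, 3): a_0 = 1, a_1 = 0, a_2 = 5/2, a_3 = 0, a_4 = 25/24, a_5 = 0.

a_{n+2} = 5/((n+1)(n+2)) * a_n; check: a_0 = 1, a_1 = 0, a_2 = 5/2, a_3 = 0, a_4 = 25/24, a_5 = 0


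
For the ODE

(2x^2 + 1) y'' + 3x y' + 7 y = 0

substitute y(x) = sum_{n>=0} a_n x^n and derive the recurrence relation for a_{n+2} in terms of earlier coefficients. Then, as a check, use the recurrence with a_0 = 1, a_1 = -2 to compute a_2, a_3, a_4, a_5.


Substitute y = sum_n a_n x^n.
(1 + 2 x^2) y'' contributes (n+2)(n+1) a_{n+2} + 2 n(n-1) a_n at x^n.
3 x y'(x) contributes 3 n a_n at x^n.
7 y(x) contributes 7 a_n at x^n.
Matching x^n: (n+2)(n+1) a_{n+2} + (2 n(n-1) + 3 n + 7) a_n = 0.
Thus a_{n+2} = (-2 n(n-1) - 3 n - 7) / ((n+1)(n+2)) * a_n.

Check with a_0 = 1, a_1 = -2 (apply the recurrence for n = 0, 1, 2, 3): a_0 = 1, a_1 = -2, a_2 = -7/2, a_3 = 10/3, a_4 = 119/24, a_5 = -14/3.

a_(n+2) = (-2 n(n-1) - 3 n - 7) / ((n+1)(n+2)) * a_n; check: a_0 = 1, a_1 = -2, a_2 = -7/2, a_3 = 10/3, a_4 = 119/24, a_5 = -14/3
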